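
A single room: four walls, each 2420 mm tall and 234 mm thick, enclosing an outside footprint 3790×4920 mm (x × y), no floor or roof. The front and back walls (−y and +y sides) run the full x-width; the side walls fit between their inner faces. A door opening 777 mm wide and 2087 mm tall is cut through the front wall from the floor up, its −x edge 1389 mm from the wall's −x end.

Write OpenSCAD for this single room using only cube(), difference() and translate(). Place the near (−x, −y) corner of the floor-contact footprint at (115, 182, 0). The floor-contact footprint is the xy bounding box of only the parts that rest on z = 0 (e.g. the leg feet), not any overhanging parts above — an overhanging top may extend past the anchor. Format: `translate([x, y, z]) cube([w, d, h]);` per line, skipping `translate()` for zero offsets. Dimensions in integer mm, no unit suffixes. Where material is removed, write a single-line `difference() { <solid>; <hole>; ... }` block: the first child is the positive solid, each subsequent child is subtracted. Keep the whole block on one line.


difference() { translate([115, 182, 0]) cube([3790, 234, 2420]); translate([1504, 182, 0]) cube([777, 234, 2087]); }
translate([115, 4868, 0]) cube([3790, 234, 2420]);
translate([115, 416, 0]) cube([234, 4452, 2420]);
translate([3671, 416, 0]) cube([234, 4452, 2420]);


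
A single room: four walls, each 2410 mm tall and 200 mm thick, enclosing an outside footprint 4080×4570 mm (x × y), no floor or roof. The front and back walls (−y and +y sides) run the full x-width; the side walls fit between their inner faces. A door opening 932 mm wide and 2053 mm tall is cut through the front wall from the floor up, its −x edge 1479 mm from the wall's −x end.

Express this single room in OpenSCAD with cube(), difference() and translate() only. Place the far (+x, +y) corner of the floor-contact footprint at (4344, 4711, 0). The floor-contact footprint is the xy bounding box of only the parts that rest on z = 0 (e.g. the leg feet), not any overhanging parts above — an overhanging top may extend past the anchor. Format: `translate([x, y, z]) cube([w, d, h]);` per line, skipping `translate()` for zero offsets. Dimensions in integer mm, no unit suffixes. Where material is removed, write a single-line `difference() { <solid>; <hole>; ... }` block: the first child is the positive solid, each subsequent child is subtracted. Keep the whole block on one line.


difference() { translate([264, 141, 0]) cube([4080, 200, 2410]); translate([1743, 141, 0]) cube([932, 200, 2053]); }
translate([264, 4511, 0]) cube([4080, 200, 2410]);
translate([264, 341, 0]) cube([200, 4170, 2410]);
translate([4144, 341, 0]) cube([200, 4170, 2410]);


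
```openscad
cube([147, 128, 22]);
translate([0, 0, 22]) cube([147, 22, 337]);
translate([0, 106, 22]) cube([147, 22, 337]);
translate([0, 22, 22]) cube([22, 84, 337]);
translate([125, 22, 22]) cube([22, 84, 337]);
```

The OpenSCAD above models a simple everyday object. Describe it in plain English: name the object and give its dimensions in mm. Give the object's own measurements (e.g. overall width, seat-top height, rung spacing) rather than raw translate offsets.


An open-topped rectangular box: outside dimensions 147×128×359 mm, with a uniform wall and base thickness of 22 mm. The base is a full 147×128 slab on the floor; four walls sit on top of the base. The front and back walls (the −y and +y sides) span the full width; the two side walls fit between them.


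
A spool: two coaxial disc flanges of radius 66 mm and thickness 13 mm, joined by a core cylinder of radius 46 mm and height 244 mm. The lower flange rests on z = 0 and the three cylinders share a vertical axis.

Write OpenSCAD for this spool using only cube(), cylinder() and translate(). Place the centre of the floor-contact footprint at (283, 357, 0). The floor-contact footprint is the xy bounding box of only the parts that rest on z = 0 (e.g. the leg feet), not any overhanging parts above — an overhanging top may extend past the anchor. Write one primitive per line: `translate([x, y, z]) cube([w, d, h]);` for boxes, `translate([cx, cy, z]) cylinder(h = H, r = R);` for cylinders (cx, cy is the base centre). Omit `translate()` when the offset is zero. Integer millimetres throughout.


translate([283, 357, 0]) cylinder(h = 13, r = 66);
translate([283, 357, 13]) cylinder(h = 244, r = 46);
translate([283, 357, 257]) cylinder(h = 13, r = 66);


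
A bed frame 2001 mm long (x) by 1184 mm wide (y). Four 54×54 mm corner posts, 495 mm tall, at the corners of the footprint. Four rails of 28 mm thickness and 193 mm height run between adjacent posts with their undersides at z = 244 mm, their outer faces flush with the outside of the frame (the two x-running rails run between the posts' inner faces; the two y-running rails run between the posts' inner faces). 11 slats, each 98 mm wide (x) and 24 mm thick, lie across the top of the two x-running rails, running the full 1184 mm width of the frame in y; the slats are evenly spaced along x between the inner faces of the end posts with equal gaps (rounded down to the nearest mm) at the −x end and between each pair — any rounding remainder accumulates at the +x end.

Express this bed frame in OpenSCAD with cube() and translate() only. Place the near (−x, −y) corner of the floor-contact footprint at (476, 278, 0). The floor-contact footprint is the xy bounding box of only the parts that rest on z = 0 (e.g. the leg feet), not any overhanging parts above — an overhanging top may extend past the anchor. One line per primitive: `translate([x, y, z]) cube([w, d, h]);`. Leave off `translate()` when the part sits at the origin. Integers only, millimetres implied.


// slat z = rail_z + rail_h = 244 + 193 = 437
// slat gap = ⌊(1893 − 11·98) / 12⌋ = 67
translate([476, 278, 0]) cube([54, 54, 495]);
translate([476, 1408, 0]) cube([54, 54, 495]);
translate([2423, 278, 0]) cube([54, 54, 495]);
translate([2423, 1408, 0]) cube([54, 54, 495]);
translate([530, 278, 244]) cube([1893, 28, 193]);
translate([530, 1434, 244]) cube([1893, 28, 193]);
translate([476, 332, 244]) cube([28, 1076, 193]);
translate([2449, 332, 244]) cube([28, 1076, 193]);
translate([597, 278, 437]) cube([98, 1184, 24]);
translate([762, 278, 437]) cube([98, 1184, 24]);
translate([927, 278, 437]) cube([98, 1184, 24]);
translate([1092, 278, 437]) cube([98, 1184, 24]);
translate([1257, 278, 437]) cube([98, 1184, 24]);
translate([1422, 278, 437]) cube([98, 1184, 24]);
translate([1587, 278, 437]) cube([98, 1184, 24]);
translate([1752, 278, 437]) cube([98, 1184, 24]);
translate([1917, 278, 437]) cube([98, 1184, 24]);
translate([2082, 278, 437]) cube([98, 1184, 24]);
translate([2247, 278, 437]) cube([98, 1184, 24]);


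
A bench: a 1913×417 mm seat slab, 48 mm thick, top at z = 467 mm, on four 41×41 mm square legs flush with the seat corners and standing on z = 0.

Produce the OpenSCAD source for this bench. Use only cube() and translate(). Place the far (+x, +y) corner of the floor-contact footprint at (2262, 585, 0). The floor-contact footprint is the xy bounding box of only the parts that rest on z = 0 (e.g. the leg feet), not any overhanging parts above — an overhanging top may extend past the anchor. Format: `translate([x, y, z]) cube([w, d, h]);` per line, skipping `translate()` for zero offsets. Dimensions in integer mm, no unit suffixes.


// leg_h = 467 − 48 = 419
translate([349, 168, 419]) cube([1913, 417, 48]);
translate([349, 168, 0]) cube([41, 41, 419]);
translate([349, 544, 0]) cube([41, 41, 419]);
translate([2221, 168, 0]) cube([41, 41, 419]);
translate([2221, 544, 0]) cube([41, 41, 419]);


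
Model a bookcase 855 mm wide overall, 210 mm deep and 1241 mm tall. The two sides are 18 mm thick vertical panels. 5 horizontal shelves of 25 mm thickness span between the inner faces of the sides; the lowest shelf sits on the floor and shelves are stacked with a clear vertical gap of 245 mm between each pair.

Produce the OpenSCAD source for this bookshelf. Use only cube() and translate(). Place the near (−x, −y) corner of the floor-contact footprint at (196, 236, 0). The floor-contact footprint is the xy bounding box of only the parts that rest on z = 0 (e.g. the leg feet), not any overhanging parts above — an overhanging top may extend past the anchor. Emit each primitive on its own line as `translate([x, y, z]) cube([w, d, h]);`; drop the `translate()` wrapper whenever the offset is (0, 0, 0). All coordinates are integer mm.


translate([196, 236, 0]) cube([18, 210, 1241]);
translate([1033, 236, 0]) cube([18, 210, 1241]);
translate([214, 236, 0]) cube([819, 210, 25]);
translate([214, 236, 270]) cube([819, 210, 25]);
translate([214, 236, 540]) cube([819, 210, 25]);
translate([214, 236, 810]) cube([819, 210, 25]);
translate([214, 236, 1080]) cube([819, 210, 25]);


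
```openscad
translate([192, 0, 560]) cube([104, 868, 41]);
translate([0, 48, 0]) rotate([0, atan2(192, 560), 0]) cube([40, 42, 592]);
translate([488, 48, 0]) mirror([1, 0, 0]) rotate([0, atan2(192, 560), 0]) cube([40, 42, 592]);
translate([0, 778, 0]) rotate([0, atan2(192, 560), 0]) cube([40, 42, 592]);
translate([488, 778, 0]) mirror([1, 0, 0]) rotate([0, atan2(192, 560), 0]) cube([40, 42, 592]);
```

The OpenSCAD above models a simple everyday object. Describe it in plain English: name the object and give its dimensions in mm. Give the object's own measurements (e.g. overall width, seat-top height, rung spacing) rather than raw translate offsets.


A sawhorse. A 104×868×41 mm beam (x, y, z) sits on two A-frame leg pairs. Each pair is two raked legs of 40×42 mm section (42 mm along y) splaying symmetrically in x. Each leg rises 560 mm vertically over 192 mm of horizontal reach and is 592 mm long along its own axis. Every leg's outer bottom edge rests on the floor and its outer top edge meets a bottom edge of the beam — the left legs (tilting toward +x) meet the beam's −x bottom edge, the right legs (their mirror images, tilting toward −x) meet its +x bottom edge — so the leg tops tuck under the beam, the beam's underside is 560 mm above the floor, and the feet are 488 mm apart outside-to-outside with the beam centred between them. The two leg pairs are set in 48 mm from either end of the beam.


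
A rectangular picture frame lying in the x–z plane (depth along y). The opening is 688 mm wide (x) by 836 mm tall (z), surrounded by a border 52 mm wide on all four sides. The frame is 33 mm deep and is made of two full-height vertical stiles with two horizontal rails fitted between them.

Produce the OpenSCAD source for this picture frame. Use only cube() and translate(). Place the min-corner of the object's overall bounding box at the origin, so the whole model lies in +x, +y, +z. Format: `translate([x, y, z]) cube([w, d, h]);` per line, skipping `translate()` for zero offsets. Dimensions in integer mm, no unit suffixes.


cube([52, 33, 940]);
translate([740, 0, 0]) cube([52, 33, 940]);
translate([52, 0, 0]) cube([688, 33, 52]);
translate([52, 0, 888]) cube([688, 33, 52]);


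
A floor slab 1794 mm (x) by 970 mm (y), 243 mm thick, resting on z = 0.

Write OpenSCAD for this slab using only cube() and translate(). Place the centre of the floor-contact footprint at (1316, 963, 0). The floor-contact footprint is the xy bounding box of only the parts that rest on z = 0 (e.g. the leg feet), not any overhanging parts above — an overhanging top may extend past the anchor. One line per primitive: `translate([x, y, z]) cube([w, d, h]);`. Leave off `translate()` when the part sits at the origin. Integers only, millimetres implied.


translate([419, 478, 0]) cube([1794, 970, 243]);


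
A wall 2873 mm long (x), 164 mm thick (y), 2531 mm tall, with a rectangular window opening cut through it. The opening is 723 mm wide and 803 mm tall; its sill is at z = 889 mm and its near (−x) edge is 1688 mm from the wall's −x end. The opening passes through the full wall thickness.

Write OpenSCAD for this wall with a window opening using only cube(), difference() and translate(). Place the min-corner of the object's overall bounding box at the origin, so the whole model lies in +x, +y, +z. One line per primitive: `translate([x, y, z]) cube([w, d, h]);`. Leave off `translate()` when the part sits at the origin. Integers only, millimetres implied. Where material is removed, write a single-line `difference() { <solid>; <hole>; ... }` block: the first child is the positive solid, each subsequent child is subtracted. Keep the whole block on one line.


difference() { cube([2873, 164, 2531]); translate([1688, 0, 889]) cube([723, 164, 803]); }


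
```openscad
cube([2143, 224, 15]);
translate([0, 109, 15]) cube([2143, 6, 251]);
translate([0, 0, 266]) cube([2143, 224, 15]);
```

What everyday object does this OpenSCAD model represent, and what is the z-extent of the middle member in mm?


An I-beam. The web height is 251 mm.

Two wide flanges with a thin centred web — an I-beam. Overall 281 mm minus two 15 mm flanges gives a web of 281 − 2·15 = 251 mm.


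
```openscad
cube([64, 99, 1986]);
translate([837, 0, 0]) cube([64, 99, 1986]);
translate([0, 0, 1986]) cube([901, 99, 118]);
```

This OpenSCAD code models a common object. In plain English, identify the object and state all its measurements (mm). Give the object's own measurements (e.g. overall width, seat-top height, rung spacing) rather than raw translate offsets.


A door frame. The clear opening is 773 mm wide and 1986 mm high. Two 64 mm wide jambs, 99 mm deep, stand either side of the opening from the floor to the top of the opening. A 118 mm thick head sits across the top of both jambs, spanning the full outside width of the frame.


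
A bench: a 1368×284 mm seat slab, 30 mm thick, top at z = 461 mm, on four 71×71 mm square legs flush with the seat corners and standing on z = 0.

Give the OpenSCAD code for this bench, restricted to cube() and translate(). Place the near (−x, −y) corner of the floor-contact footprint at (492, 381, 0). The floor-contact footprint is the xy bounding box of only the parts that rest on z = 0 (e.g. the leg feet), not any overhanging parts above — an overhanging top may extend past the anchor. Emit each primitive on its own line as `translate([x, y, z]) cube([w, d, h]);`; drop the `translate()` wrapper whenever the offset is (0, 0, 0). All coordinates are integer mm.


translate([492, 381, 431]) cube([1368, 284, 30]);
translate([492, 381, 0]) cube([71, 71, 431]);
translate([492, 594, 0]) cube([71, 71, 431]);
translate([1789, 381, 0]) cube([71, 71, 431]);
translate([1789, 594, 0]) cube([71, 71, 431]);


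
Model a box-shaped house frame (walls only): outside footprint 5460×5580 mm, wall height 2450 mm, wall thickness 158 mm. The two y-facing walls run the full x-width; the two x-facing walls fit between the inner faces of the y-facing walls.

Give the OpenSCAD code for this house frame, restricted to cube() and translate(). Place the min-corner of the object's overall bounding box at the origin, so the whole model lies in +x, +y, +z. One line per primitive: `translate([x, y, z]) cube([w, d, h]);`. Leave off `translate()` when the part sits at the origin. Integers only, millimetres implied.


cube([5460, 158, 2450]);
translate([0, 5422, 0]) cube([5460, 158, 2450]);
translate([0, 158, 0]) cube([158, 5264, 2450]);
translate([5302, 158, 0]) cube([158, 5264, 2450]);


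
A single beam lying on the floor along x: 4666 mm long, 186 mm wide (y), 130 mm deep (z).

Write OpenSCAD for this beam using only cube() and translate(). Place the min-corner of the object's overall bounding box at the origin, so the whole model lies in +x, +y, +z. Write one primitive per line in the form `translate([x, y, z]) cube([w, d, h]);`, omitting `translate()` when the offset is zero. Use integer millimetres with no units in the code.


cube([4666, 186, 130]);


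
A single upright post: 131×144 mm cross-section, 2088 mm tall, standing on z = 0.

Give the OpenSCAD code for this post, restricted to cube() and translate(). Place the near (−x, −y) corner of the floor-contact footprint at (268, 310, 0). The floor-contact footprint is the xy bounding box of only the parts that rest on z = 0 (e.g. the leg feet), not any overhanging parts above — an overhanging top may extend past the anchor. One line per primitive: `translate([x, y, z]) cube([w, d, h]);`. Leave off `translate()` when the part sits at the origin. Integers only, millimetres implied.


translate([268, 310, 0]) cube([131, 144, 2088]);


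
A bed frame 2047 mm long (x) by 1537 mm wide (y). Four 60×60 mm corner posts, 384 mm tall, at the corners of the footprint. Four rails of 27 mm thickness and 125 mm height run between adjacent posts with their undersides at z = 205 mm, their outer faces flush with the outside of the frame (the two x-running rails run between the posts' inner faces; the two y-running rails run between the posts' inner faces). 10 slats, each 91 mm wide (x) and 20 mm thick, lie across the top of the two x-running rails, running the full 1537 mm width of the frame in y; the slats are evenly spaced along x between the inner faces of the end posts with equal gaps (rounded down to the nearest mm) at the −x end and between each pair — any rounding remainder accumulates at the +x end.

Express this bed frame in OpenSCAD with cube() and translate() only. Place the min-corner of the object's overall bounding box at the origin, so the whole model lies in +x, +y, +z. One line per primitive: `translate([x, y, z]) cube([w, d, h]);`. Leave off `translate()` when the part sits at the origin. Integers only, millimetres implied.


// slat z = rail_z + rail_h = 205 + 125 = 330
// slat gap = ⌊(1927 − 10·91) / 11⌋ = 92
cube([60, 60, 384]);
translate([0, 1477, 0]) cube([60, 60, 384]);
translate([1987, 0, 0]) cube([60, 60, 384]);
translate([1987, 1477, 0]) cube([60, 60, 384]);
translate([60, 0, 205]) cube([1927, 27, 125]);
translate([60, 1510, 205]) cube([1927, 27, 125]);
translate([0, 60, 205]) cube([27, 1417, 125]);
translate([2020, 60, 205]) cube([27, 1417, 125]);
translate([152, 0, 330]) cube([91, 1537, 20]);
translate([335, 0, 330]) cube([91, 1537, 20]);
translate([518, 0, 330]) cube([91, 1537, 20]);
translate([701, 0, 330]) cube([91, 1537, 20]);
translate([884, 0, 330]) cube([91, 1537, 20]);
translate([1067, 0, 330]) cube([91, 1537, 20]);
translate([1250, 0, 330]) cube([91, 1537, 20]);
translate([1433, 0, 330]) cube([91, 1537, 20]);
translate([1616, 0, 330]) cube([91, 1537, 20]);
translate([1799, 0, 330]) cube([91, 1537, 20]);


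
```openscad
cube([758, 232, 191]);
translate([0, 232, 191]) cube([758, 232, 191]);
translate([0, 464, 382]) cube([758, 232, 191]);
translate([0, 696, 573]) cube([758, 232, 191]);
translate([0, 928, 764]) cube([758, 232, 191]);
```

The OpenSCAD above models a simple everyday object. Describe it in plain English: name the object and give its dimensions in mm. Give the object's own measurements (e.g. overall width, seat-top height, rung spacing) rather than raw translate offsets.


A straight staircase of 5 solid steps. Each step is 758 mm wide (x), 232 mm deep (y, the going) and 191 mm tall (the rise). The first step rests on the floor; each subsequent step sits one going further in +y and one rise higher in +z, directly behind and above the previous step with no overlap.


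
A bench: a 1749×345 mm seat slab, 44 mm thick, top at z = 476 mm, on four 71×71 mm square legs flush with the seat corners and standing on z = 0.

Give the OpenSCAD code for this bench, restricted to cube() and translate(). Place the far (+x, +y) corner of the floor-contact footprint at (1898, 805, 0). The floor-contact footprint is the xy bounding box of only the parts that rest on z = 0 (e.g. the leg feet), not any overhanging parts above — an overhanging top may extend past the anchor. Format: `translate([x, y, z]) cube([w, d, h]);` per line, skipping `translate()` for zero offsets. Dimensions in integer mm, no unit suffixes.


// leg_h = 476 − 44 = 432
translate([149, 460, 432]) cube([1749, 345, 44]);
translate([149, 460, 0]) cube([71, 71, 432]);
translate([149, 734, 0]) cube([71, 71, 432]);
translate([1827, 460, 0]) cube([71, 71, 432]);
translate([1827, 734, 0]) cube([71, 71, 432]);


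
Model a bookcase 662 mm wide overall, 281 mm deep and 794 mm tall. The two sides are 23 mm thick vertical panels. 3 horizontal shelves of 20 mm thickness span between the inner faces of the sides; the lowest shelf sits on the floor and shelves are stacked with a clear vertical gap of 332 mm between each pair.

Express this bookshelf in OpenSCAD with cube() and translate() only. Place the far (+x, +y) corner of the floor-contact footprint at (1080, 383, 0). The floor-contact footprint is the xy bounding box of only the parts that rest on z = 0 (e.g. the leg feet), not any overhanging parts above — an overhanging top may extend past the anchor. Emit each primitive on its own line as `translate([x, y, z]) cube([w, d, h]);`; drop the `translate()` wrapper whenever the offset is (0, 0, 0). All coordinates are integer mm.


translate([418, 102, 0]) cube([23, 281, 794]);
translate([1057, 102, 0]) cube([23, 281, 794]);
translate([441, 102, 0]) cube([616, 281, 20]);
translate([441, 102, 352]) cube([616, 281, 20]);
translate([441, 102, 704]) cube([616, 281, 20]);


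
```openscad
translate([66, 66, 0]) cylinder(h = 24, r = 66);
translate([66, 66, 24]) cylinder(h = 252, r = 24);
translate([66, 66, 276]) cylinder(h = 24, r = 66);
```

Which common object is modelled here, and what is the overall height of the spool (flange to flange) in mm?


A spool. The overall height is 300 mm.

Three coaxial cylinders, large–small–large — a spool. Two 24 mm flanges and a 252 mm core give 24 + 252 + 24 = 300 mm.


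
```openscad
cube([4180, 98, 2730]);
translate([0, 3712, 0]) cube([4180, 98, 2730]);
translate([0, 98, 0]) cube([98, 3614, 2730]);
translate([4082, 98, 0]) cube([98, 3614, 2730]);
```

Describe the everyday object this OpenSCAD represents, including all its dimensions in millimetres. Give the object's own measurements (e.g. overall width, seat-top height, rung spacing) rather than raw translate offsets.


The wall frame of a small rectangular building: four walls, each 2730 mm tall and 98 mm thick, enclosing a footprint 4180 mm (x) by 3810 mm (y) outside-to-outside, with no floor or roof. The front and back walls (the −y and +y sides) span the full width; the two side walls fit between them.


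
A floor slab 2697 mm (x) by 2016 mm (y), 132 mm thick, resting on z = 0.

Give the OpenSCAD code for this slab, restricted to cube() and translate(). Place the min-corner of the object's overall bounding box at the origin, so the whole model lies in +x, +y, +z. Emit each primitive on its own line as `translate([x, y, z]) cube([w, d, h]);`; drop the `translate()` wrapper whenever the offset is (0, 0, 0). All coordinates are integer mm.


cube([2697, 2016, 132]);


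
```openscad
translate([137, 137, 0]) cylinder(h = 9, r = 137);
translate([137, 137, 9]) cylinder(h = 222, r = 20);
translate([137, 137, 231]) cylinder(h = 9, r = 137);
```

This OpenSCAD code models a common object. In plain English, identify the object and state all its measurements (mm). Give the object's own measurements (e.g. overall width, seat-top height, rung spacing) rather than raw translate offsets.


A spool: two coaxial disc flanges of radius 137 mm and thickness 9 mm, joined by a core cylinder of radius 20 mm and height 222 mm. The lower flange rests on z = 0 and the three cylinders share a vertical axis.


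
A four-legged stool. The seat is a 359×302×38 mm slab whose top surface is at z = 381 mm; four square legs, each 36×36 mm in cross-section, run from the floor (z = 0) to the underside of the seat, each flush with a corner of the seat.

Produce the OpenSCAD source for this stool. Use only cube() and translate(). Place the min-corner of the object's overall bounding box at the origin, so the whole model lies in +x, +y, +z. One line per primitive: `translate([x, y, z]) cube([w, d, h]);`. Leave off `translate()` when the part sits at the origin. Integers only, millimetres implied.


translate([0, 0, 343]) cube([359, 302, 38]);
cube([36, 36, 343]);
translate([323, 0, 0]) cube([36, 36, 343]);
translate([0, 266, 0]) cube([36, 36, 343]);
translate([323, 266, 0]) cube([36, 36, 343]);


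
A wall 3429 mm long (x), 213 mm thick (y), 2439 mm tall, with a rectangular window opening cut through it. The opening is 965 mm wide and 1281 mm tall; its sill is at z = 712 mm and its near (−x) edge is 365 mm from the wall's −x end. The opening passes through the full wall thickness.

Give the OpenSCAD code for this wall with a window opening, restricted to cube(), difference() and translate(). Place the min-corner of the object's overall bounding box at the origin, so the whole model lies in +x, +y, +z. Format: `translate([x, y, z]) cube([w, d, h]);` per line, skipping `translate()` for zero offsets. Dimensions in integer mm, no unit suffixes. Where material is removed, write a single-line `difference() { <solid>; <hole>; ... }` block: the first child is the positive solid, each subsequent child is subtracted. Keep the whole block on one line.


difference() { cube([3429, 213, 2439]); translate([365, 0, 712]) cube([965, 213, 1281]); }


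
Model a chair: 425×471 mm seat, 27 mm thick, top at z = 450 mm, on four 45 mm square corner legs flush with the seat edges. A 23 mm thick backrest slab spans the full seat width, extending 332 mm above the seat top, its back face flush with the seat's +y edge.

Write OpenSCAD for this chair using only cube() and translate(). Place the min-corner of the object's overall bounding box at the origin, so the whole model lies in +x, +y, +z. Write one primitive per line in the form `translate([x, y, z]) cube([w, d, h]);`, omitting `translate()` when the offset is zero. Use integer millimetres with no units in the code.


// leg_h = 450 - 27 = 423
translate([0, 0, 423]) cube([425, 471, 27]);
cube([45, 45, 423]);
translate([380, 0, 0]) cube([45, 45, 423]);
translate([0, 426, 0]) cube([45, 45, 423]);
translate([380, 426, 0]) cube([45, 45, 423]);
translate([0, 448, 450]) cube([425, 23, 332]);


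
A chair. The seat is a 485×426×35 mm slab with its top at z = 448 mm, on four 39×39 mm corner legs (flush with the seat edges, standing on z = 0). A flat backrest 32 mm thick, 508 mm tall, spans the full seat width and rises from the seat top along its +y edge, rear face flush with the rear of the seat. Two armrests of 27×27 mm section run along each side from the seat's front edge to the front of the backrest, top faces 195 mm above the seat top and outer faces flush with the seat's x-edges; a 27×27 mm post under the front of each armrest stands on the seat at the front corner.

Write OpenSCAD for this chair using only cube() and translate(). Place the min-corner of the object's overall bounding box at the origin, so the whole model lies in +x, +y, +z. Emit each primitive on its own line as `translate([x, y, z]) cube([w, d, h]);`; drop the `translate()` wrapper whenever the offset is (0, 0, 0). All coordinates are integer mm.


// leg_h = 448 - 35 = 413
// arm post h = 195 - 27 = 168
translate([0, 0, 413]) cube([485, 426, 35]);
cube([39, 39, 413]);
translate([446, 0, 0]) cube([39, 39, 413]);
translate([0, 387, 0]) cube([39, 39, 413]);
translate([446, 387, 0]) cube([39, 39, 413]);
translate([0, 394, 448]) cube([485, 32, 508]);
translate([0, 0, 616]) cube([27, 394, 27]);
translate([458, 0, 616]) cube([27, 394, 27]);
translate([0, 0, 448]) cube([27, 27, 168]);
translate([458, 0, 448]) cube([27, 27, 168]);


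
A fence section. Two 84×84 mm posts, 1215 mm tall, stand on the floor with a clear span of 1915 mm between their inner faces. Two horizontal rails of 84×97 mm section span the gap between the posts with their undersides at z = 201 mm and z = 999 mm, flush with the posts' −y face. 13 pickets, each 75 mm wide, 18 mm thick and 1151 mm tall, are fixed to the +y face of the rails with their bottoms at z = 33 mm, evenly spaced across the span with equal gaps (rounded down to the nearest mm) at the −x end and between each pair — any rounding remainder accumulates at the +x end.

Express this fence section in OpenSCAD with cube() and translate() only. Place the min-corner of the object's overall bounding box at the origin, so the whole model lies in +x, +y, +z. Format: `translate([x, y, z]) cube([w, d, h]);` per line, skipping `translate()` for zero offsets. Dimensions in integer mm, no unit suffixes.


cube([84, 84, 1215]);
translate([1999, 0, 0]) cube([84, 84, 1215]);
translate([84, 0, 201]) cube([1915, 84, 97]);
translate([84, 0, 999]) cube([1915, 84, 97]);
translate([151, 84, 33]) cube([75, 18, 1151]);
translate([293, 84, 33]) cube([75, 18, 1151]);
translate([435, 84, 33]) cube([75, 18, 1151]);
translate([577, 84, 33]) cube([75, 18, 1151]);
translate([719, 84, 33]) cube([75, 18, 1151]);
translate([861, 84, 33]) cube([75, 18, 1151]);
translate([1003, 84, 33]) cube([75, 18, 1151]);
translate([1145, 84, 33]) cube([75, 18, 1151]);
translate([1287, 84, 33]) cube([75, 18, 1151]);
translate([1429, 84, 33]) cube([75, 18, 1151]);
translate([1571, 84, 33]) cube([75, 18, 1151]);
translate([1713, 84, 33]) cube([75, 18, 1151]);
translate([1855, 84, 33]) cube([75, 18, 1151]);


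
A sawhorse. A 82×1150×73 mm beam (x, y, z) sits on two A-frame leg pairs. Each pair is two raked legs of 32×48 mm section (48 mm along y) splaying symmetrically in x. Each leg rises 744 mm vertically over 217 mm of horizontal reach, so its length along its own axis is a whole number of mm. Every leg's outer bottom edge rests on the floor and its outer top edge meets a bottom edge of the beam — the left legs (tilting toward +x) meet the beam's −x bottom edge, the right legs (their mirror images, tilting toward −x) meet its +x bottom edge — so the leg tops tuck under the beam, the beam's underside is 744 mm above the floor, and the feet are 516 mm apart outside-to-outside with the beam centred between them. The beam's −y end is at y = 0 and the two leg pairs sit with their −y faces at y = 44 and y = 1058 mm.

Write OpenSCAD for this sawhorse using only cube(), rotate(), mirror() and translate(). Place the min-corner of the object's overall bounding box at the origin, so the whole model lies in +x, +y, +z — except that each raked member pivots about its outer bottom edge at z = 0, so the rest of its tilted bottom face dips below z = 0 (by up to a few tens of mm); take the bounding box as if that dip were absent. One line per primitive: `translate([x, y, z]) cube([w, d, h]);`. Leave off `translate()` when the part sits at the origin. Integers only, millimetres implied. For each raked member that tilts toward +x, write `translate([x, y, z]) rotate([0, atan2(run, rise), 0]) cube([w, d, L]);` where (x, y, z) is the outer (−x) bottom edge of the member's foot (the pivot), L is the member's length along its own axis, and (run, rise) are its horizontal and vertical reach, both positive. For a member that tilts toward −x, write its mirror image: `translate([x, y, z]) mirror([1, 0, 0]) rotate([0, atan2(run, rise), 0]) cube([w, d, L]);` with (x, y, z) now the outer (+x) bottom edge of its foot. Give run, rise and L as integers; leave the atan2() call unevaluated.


// leg length = √(217² + 744²) = 775
// right-leg outer foot x = 2·217 + 82 = 516
// beam min-corner = (217, 0, 744)
translate([217, 0, 744]) cube([82, 1150, 73]);
translate([0, 44, 0]) rotate([0, atan2(217, 744), 0]) cube([32, 48, 775]);
translate([516, 44, 0]) mirror([1, 0, 0]) rotate([0, atan2(217, 744), 0]) cube([32, 48, 775]);
translate([0, 1058, 0]) rotate([0, atan2(217, 744), 0]) cube([32, 48, 775]);
translate([516, 1058, 0]) mirror([1, 0, 0]) rotate([0, atan2(217, 744), 0]) cube([32, 48, 775]);


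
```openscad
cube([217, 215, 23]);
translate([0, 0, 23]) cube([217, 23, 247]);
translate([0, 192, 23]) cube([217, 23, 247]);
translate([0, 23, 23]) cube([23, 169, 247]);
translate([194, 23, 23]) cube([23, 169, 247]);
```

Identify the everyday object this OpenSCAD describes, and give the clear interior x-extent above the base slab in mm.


An open box. The internal width is 171 mm.

A 217×215 base slab with four walls standing on it — an open box. The base is 217 mm wide and the walls are 23 mm thick, so the internal width is 217 − 2 × 23 = 171 mm.


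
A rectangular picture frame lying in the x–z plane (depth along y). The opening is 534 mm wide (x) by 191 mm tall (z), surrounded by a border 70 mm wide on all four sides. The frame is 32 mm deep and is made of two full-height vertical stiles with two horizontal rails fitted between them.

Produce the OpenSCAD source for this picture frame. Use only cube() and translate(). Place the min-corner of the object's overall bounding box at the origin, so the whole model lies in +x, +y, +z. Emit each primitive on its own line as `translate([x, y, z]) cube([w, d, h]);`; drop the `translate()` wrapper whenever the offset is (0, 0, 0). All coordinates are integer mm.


cube([70, 32, 331]);
translate([604, 0, 0]) cube([70, 32, 331]);
translate([70, 0, 0]) cube([534, 32, 70]);
translate([70, 0, 261]) cube([534, 32, 70]);


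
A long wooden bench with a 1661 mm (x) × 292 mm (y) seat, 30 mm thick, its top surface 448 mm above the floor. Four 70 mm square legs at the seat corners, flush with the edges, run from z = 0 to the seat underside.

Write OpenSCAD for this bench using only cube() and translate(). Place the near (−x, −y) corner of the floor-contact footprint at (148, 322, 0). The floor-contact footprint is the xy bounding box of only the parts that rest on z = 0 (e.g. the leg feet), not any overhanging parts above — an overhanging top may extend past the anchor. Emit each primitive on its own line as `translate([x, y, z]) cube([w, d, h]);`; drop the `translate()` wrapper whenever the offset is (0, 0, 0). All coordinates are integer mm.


// leg_h = 448 − 30 = 418
translate([148, 322, 418]) cube([1661, 292, 30]);
translate([148, 322, 0]) cube([70, 70, 418]);
translate([148, 544, 0]) cube([70, 70, 418]);
translate([1739, 322, 0]) cube([70, 70, 418]);
translate([1739, 544, 0]) cube([70, 70, 418]);


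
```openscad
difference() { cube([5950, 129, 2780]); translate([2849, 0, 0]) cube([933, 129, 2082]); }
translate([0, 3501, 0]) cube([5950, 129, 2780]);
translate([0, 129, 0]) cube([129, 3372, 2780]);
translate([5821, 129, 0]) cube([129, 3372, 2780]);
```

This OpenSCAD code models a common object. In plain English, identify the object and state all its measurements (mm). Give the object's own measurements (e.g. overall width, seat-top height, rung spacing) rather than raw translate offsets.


A single room: four walls, each 2780 mm tall and 129 mm thick, enclosing an outside footprint 5950×3630 mm (x × y), no floor or roof. The front and back walls (−y and +y sides) run the full x-width; the side walls fit between their inner faces. A door opening 933 mm wide and 2082 mm tall is cut through the front wall from the floor up, its −x edge 2849 mm from the wall's −x end.


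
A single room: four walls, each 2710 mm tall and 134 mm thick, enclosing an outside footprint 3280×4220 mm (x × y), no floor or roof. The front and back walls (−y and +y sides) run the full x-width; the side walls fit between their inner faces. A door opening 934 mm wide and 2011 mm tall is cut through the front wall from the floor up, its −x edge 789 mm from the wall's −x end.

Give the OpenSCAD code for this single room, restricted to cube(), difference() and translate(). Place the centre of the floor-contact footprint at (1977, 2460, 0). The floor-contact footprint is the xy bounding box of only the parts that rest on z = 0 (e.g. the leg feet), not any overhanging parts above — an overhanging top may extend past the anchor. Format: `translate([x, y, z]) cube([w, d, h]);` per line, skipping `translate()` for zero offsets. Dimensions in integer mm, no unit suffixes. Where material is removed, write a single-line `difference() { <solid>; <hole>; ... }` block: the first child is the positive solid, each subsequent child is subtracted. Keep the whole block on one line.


difference() { translate([337, 350, 0]) cube([3280, 134, 2710]); translate([1126, 350, 0]) cube([934, 134, 2011]); }
translate([337, 4436, 0]) cube([3280, 134, 2710]);
translate([337, 484, 0]) cube([134, 3952, 2710]);
translate([3483, 484, 0]) cube([134, 3952, 2710]);


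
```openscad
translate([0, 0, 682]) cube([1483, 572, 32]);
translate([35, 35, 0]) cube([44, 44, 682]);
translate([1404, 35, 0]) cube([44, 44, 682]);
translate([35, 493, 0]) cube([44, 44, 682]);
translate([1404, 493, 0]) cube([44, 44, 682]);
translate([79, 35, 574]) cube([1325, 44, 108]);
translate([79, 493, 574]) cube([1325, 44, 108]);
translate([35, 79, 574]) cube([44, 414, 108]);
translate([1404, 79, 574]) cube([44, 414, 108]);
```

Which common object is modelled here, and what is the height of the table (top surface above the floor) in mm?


A table. The table height is 714 mm.

A 1483×572×32 slab sits at z = 682 on four 44 mm square posts — a table. The top surface is at 682 + 32 = 714 mm.


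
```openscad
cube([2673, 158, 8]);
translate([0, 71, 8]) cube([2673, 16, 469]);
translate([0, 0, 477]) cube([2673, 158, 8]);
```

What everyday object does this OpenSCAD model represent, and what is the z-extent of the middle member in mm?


An I-beam. The web height is 469 mm.

Two wide flanges with a thin centred web — an I-beam. Overall 485 mm minus two 8 mm flanges gives a web of 485 − 2·8 = 469 mm.


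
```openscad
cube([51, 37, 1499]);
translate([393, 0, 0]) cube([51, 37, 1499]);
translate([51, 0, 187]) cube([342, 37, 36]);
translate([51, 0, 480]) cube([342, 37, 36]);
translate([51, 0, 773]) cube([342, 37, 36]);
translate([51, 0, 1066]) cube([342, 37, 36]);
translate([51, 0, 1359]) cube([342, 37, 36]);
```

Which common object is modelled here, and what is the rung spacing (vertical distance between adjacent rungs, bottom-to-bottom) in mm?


A ladder. The rung spacing is 293 mm.

Two tall 51×37 posts with 5 short bars between them — a ladder. Adjacent rungs sit at z = 187 and z = 480, so the spacing is 480 − 187 = 293 mm.


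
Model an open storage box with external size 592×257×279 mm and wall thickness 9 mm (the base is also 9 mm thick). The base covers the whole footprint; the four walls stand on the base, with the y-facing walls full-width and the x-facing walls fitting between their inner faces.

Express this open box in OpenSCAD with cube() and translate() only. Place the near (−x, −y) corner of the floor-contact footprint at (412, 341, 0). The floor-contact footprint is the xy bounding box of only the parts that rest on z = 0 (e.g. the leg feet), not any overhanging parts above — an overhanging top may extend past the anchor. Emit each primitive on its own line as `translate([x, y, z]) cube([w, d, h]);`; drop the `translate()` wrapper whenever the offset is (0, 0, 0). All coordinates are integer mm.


translate([412, 341, 0]) cube([592, 257, 9]);
translate([412, 341, 9]) cube([592, 9, 270]);
translate([412, 589, 9]) cube([592, 9, 270]);
translate([412, 350, 9]) cube([9, 239, 270]);
translate([995, 350, 9]) cube([9, 239, 270]);


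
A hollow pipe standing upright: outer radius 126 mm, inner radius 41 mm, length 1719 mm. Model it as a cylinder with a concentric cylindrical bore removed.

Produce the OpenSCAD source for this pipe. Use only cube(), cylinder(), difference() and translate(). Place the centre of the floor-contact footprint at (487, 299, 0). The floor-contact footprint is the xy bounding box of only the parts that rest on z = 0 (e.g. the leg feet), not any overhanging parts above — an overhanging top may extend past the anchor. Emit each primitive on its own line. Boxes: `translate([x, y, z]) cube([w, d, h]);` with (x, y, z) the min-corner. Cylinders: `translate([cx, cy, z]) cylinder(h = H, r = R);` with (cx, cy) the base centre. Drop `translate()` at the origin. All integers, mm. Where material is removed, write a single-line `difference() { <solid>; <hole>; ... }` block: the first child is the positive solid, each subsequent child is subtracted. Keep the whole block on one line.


difference() { translate([487, 299, 0]) cylinder(h = 1719, r = 126); translate([487, 299, 0]) cylinder(h = 1719, r = 41); }
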